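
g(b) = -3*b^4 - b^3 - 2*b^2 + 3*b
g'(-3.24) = 392.61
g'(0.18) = 2.11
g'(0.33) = 0.92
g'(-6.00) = 2511.00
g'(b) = -12*b^3 - 3*b^2 - 4*b + 3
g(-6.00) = -3762.00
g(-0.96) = -6.39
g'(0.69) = -5.13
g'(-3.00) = 312.00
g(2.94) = -258.01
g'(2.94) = -339.64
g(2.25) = -91.65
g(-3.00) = -243.00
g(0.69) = 0.11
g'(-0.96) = 14.69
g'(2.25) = -157.88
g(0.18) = 0.47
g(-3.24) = -327.30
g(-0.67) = -3.21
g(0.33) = 0.70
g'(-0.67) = 7.94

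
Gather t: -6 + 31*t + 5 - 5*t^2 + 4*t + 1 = -5*t^2 + 35*t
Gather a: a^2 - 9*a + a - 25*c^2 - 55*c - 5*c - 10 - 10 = a^2 - 8*a - 25*c^2 - 60*c - 20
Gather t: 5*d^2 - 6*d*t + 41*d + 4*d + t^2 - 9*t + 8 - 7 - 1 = 5*d^2 + 45*d + t^2 + t*(-6*d - 9)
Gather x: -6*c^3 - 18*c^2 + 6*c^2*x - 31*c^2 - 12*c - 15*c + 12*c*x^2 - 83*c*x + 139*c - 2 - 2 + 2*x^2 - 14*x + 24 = -6*c^3 - 49*c^2 + 112*c + x^2*(12*c + 2) + x*(6*c^2 - 83*c - 14) + 20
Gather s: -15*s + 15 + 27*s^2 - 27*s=27*s^2 - 42*s + 15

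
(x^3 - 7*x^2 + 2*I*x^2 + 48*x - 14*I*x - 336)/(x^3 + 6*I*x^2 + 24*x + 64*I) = (x^2 - x*(7 + 6*I) + 42*I)/(x^2 - 2*I*x + 8)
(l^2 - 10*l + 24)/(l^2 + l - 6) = (l^2 - 10*l + 24)/(l^2 + l - 6)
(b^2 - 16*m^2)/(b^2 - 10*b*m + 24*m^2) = (b + 4*m)/(b - 6*m)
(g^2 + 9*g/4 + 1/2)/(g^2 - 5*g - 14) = (g + 1/4)/(g - 7)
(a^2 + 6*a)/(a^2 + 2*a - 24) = a/(a - 4)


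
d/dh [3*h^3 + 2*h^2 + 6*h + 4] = 9*h^2 + 4*h + 6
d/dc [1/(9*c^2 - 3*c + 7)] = 3*(1 - 6*c)/(9*c^2 - 3*c + 7)^2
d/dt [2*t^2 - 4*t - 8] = 4*t - 4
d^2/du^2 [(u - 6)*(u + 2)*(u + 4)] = 6*u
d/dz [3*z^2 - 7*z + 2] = 6*z - 7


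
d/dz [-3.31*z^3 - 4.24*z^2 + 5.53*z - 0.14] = -9.93*z^2 - 8.48*z + 5.53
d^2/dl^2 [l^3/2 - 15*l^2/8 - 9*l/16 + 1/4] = 3*l - 15/4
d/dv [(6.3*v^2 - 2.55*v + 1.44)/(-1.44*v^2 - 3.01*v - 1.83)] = (-22.635*v^2 - 18.9108*v + 9.0009)/(2.0736*v^4 + 8.6688*v^3 + 14.3305*v^2 + 11.0166*v + 3.3489)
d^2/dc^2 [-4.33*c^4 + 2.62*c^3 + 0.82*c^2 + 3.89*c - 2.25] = -51.96*c^2 + 15.72*c + 1.64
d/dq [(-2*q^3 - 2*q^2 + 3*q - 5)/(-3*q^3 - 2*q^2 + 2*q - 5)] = (-2*q^4 + 10*q^3 - 13*q^2 - 5)/(9*q^6 + 12*q^5 - 8*q^4 + 22*q^3 + 24*q^2 - 20*q + 25)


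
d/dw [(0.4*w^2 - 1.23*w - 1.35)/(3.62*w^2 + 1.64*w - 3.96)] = (5.1086*w^2 + 6.606*w + 7.0848)/(13.1044*w^4 + 11.8736*w^3 - 25.9808*w^2 - 12.9888*w + 15.6816)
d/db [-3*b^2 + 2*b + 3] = 2 - 6*b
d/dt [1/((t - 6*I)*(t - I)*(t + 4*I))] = (-3*t^2 + 6*I*t - 22)/(t^6 - 6*I*t^5 + 35*t^4 - 180*I*t^3 + 340*t^2 - 1056*I*t - 576)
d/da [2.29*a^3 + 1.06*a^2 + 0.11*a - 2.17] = 6.87*a^2 + 2.12*a + 0.11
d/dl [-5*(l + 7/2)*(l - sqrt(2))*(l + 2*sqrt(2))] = -15*l^2 - 35*l - 10*sqrt(2)*l - 35*sqrt(2)/2 + 20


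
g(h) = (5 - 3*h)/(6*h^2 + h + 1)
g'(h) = (5 - 3*h)*(-12*h - 1)/(6*h^2 + h + 1)^2 - 3/(6*h^2 + h + 1)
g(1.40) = 0.06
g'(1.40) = -0.28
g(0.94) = 0.30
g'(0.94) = -0.92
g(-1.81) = 0.55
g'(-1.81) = 0.45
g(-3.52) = 0.22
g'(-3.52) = 0.08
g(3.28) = -0.07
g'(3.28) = -0.00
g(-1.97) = 0.49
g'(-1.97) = 0.36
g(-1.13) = 1.11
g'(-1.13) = 1.46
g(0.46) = 1.33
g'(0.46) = -4.27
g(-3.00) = 0.27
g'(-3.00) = 0.12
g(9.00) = -0.04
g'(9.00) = 0.00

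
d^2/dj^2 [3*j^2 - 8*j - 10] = 6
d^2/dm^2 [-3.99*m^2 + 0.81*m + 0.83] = -7.98000000000000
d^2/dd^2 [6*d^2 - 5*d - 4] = 12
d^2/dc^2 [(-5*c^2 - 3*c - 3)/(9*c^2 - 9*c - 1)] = 16*(-81*c^3 - 108*c^2 + 81*c - 31)/(729*c^6 - 2187*c^5 + 1944*c^4 - 243*c^3 - 216*c^2 - 27*c - 1)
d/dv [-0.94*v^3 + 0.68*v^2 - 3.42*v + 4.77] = -2.82*v^2 + 1.36*v - 3.42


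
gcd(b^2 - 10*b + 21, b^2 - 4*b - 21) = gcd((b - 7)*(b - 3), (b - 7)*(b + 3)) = b - 7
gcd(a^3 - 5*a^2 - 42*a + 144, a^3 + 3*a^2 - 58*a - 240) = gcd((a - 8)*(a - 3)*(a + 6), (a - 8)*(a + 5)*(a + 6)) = a^2 - 2*a - 48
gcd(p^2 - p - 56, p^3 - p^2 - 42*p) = 1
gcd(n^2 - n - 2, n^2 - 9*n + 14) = n - 2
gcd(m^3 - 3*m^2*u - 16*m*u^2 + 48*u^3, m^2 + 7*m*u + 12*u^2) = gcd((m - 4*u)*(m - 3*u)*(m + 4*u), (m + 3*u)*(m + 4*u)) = m + 4*u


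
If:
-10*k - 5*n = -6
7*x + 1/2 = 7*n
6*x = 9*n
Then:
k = 47/70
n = -1/7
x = -3/14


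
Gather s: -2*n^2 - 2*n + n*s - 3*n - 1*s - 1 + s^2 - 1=-2*n^2 - 5*n + s^2 + s*(n - 1) - 2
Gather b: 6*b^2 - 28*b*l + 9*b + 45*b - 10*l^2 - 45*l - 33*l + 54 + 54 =6*b^2 + b*(54 - 28*l) - 10*l^2 - 78*l + 108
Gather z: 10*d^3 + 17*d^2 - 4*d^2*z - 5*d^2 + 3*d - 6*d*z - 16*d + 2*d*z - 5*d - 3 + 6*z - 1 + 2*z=10*d^3 + 12*d^2 - 18*d + z*(-4*d^2 - 4*d + 8) - 4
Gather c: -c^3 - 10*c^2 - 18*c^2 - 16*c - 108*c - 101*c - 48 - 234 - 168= -c^3 - 28*c^2 - 225*c - 450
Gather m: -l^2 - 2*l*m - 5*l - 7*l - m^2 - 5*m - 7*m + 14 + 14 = -l^2 - 12*l - m^2 + m*(-2*l - 12) + 28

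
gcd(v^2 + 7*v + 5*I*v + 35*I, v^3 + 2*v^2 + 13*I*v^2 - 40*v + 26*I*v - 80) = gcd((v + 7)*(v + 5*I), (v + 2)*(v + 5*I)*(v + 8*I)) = v + 5*I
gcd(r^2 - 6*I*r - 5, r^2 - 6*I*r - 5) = r^2 - 6*I*r - 5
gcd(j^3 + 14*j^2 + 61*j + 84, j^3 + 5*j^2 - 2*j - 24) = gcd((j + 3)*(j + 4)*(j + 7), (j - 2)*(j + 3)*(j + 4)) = j^2 + 7*j + 12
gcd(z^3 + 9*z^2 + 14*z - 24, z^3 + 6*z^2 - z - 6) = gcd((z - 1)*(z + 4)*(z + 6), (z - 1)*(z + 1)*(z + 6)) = z^2 + 5*z - 6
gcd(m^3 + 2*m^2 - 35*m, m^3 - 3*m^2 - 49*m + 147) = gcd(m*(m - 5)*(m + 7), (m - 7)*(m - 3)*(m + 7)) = m + 7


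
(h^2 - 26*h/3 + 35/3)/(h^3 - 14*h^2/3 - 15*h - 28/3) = (3*h - 5)/(3*h^2 + 7*h + 4)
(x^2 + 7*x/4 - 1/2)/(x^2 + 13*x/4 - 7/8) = 2*(x + 2)/(2*x + 7)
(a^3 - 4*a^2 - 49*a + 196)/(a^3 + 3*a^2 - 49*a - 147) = (a - 4)/(a + 3)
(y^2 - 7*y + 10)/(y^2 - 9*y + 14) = (y - 5)/(y - 7)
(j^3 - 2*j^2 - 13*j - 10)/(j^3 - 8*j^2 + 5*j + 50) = (j + 1)/(j - 5)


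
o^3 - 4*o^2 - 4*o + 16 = (o - 4)*(o - 2)*(o + 2)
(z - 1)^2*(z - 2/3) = z^3 - 8*z^2/3 + 7*z/3 - 2/3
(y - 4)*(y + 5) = y^2 + y - 20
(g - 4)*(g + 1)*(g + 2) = g^3 - g^2 - 10*g - 8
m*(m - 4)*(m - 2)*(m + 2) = m^4 - 4*m^3 - 4*m^2 + 16*m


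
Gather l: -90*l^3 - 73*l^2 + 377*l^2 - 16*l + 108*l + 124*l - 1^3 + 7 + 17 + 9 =-90*l^3 + 304*l^2 + 216*l + 32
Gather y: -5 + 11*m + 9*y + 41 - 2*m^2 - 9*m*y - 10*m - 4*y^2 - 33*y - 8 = -2*m^2 + m - 4*y^2 + y*(-9*m - 24) + 28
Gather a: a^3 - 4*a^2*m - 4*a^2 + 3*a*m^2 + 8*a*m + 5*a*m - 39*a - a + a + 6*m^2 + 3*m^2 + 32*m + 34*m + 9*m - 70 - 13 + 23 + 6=a^3 + a^2*(-4*m - 4) + a*(3*m^2 + 13*m - 39) + 9*m^2 + 75*m - 54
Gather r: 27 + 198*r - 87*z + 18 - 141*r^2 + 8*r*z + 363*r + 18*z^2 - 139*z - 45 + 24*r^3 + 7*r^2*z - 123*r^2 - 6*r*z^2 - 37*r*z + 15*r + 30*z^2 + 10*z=24*r^3 + r^2*(7*z - 264) + r*(-6*z^2 - 29*z + 576) + 48*z^2 - 216*z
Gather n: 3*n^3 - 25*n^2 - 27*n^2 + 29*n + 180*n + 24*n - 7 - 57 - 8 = 3*n^3 - 52*n^2 + 233*n - 72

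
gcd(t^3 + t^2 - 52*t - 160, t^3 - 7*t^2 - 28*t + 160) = t^2 - 3*t - 40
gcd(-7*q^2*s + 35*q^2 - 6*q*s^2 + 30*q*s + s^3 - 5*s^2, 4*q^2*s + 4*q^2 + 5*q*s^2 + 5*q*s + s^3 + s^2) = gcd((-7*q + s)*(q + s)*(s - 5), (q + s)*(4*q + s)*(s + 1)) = q + s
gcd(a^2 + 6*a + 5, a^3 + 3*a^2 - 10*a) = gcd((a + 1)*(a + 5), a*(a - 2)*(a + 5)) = a + 5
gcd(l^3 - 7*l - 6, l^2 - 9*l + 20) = 1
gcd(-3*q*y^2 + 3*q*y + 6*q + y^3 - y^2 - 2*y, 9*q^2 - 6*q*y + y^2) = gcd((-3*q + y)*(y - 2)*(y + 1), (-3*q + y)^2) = -3*q + y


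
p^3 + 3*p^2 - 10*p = p*(p - 2)*(p + 5)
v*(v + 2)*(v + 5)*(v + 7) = v^4 + 14*v^3 + 59*v^2 + 70*v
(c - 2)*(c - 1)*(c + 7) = c^3 + 4*c^2 - 19*c + 14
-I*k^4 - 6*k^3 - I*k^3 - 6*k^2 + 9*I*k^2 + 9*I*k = k*(k - 3*I)^2*(-I*k - I)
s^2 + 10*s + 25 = (s + 5)^2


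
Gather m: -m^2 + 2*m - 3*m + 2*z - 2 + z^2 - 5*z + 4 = -m^2 - m + z^2 - 3*z + 2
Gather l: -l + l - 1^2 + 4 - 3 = 0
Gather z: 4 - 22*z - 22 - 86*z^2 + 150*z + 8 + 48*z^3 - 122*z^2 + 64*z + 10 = 48*z^3 - 208*z^2 + 192*z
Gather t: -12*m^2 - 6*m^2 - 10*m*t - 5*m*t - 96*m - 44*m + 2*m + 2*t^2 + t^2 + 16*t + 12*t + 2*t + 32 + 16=-18*m^2 - 138*m + 3*t^2 + t*(30 - 15*m) + 48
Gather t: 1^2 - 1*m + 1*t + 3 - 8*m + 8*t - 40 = -9*m + 9*t - 36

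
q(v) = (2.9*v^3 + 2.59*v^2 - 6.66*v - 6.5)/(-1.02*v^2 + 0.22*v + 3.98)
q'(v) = (2.04*v - 0.22)*(2.9*v^3 + 2.59*v^2 - 6.66*v - 6.5)/(-1.02*v^2 + 0.22*v + 3.98)^2 + (8.7*v^2 + 5.18*v - 6.66)/(-1.02*v^2 + 0.22*v + 3.98)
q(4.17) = -17.22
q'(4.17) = -1.83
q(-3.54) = 8.26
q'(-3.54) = -2.36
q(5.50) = -20.17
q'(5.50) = -2.46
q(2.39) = -24.21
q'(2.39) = 43.38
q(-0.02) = -1.60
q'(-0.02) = -1.60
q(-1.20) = 0.09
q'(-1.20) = -0.27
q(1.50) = -0.43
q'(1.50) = 9.65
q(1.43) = -1.02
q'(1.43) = 7.15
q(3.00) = -16.55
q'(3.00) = 2.30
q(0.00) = -1.63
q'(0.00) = -1.58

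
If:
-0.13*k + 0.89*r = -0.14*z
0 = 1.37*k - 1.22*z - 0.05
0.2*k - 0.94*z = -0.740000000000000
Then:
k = 0.91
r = -0.02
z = 0.98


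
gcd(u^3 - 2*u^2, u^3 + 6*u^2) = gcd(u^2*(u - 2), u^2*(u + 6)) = u^2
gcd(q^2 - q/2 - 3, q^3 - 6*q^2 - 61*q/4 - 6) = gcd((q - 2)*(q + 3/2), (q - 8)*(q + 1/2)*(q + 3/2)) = q + 3/2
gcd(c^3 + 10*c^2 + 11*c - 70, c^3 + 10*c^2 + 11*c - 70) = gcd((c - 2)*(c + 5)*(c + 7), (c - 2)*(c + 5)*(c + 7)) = c^3 + 10*c^2 + 11*c - 70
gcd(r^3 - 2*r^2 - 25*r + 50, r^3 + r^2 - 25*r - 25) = r^2 - 25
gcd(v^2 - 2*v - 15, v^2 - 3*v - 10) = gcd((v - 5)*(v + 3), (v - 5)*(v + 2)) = v - 5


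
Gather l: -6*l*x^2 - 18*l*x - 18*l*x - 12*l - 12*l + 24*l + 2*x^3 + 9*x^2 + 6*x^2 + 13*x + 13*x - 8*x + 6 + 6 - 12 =l*(-6*x^2 - 36*x) + 2*x^3 + 15*x^2 + 18*x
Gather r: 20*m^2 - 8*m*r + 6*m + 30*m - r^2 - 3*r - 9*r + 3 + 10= 20*m^2 + 36*m - r^2 + r*(-8*m - 12) + 13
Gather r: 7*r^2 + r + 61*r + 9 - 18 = 7*r^2 + 62*r - 9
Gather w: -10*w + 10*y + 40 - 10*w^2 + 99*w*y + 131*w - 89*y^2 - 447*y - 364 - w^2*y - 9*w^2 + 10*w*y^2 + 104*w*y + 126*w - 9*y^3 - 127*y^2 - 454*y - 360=w^2*(-y - 19) + w*(10*y^2 + 203*y + 247) - 9*y^3 - 216*y^2 - 891*y - 684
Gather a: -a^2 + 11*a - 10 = -a^2 + 11*a - 10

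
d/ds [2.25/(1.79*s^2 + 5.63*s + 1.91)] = (-8.055*s - 12.6675)/(1.79*s^2 + 5.63*s + 1.91)^2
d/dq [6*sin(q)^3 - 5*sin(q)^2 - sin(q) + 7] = (18*sin(q)^2 - 10*sin(q) - 1)*cos(q)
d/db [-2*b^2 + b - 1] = 1 - 4*b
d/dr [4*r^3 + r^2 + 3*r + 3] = 12*r^2 + 2*r + 3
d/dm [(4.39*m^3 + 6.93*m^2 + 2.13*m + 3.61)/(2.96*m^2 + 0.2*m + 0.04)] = (12.9944*m^4 + 1.756*m^3 - 4.392*m^2 - 20.8168*m - 0.6368)/(8.7616*m^4 + 1.184*m^3 + 0.2768*m^2 + 0.016*m + 0.0016)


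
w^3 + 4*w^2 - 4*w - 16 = (w - 2)*(w + 2)*(w + 4)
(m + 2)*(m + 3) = m^2 + 5*m + 6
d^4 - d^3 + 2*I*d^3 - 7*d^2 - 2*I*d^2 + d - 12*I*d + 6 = (d - 3)*(d + 2)*(d + I)^2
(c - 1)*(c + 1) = c^2 - 1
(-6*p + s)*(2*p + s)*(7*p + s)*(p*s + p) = -84*p^4*s - 84*p^4 - 40*p^3*s^2 - 40*p^3*s + 3*p^2*s^3 + 3*p^2*s^2 + p*s^4 + p*s^3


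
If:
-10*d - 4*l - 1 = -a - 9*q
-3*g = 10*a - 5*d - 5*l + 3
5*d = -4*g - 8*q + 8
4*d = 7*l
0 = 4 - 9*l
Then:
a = 763/1152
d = 7/9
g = -2023/1728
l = 4/9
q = 3799/3456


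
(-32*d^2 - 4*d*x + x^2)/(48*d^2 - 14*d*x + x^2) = (4*d + x)/(-6*d + x)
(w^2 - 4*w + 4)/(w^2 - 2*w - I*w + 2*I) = (w - 2)/(w - I)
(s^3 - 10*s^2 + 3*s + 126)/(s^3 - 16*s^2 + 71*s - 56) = (s^2 - 3*s - 18)/(s^2 - 9*s + 8)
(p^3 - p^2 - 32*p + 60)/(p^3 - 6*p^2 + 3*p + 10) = (p + 6)/(p + 1)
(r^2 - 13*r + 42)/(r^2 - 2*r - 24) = (r - 7)/(r + 4)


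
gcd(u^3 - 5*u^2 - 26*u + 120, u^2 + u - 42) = u - 6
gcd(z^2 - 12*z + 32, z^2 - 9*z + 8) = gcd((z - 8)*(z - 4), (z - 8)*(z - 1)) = z - 8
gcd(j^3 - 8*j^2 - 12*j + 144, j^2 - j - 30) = j - 6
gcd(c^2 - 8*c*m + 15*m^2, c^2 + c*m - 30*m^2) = c - 5*m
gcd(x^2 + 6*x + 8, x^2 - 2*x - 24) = x + 4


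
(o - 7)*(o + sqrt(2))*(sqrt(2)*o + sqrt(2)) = sqrt(2)*o^3 - 6*sqrt(2)*o^2 + 2*o^2 - 12*o - 7*sqrt(2)*o - 14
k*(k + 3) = k^2 + 3*k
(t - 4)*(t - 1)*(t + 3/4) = t^3 - 17*t^2/4 + t/4 + 3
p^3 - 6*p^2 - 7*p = p*(p - 7)*(p + 1)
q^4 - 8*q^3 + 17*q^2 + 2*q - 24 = (q - 4)*(q - 3)*(q - 2)*(q + 1)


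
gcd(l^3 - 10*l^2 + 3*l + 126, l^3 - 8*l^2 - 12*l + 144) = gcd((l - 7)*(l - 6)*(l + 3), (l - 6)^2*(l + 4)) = l - 6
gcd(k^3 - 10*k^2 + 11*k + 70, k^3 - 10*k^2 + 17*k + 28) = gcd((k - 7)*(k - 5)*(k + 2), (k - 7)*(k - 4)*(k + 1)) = k - 7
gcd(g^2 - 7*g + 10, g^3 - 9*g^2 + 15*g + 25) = g - 5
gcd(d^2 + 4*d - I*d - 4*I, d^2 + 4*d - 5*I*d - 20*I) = d + 4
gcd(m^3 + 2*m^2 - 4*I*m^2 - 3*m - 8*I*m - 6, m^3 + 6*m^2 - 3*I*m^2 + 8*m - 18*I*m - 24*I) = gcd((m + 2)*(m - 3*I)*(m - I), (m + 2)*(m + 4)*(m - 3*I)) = m^2 + m*(2 - 3*I) - 6*I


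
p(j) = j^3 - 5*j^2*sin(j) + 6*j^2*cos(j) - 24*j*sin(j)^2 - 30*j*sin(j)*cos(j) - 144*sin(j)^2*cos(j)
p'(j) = -6*j^2*sin(j) - 5*j^2*cos(j) + 3*j^2 + 30*j*sin(j)^2 - 48*j*sin(j)*cos(j) - 10*j*sin(j) - 30*j*cos(j)^2 + 12*j*cos(j) + 144*sin(j)^3 - 24*sin(j)^2 - 288*sin(j)*cos(j)^2 - 30*sin(j)*cos(j)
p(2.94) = -13.92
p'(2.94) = -85.28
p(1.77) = -16.67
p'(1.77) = 145.27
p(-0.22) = -7.52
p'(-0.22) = 64.24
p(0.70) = -62.01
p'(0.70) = -115.28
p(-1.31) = -6.41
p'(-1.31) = -179.88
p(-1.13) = -33.55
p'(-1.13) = -117.62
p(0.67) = -58.49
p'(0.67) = -119.45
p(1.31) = -77.19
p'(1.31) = 84.29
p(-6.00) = -10.16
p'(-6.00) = -29.36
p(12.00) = 2888.52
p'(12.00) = 676.50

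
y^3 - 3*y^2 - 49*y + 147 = (y - 7)*(y - 3)*(y + 7)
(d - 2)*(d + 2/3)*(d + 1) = d^3 - d^2/3 - 8*d/3 - 4/3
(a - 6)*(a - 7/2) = a^2 - 19*a/2 + 21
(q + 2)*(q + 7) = q^2 + 9*q + 14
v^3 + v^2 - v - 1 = (v - 1)*(v + 1)^2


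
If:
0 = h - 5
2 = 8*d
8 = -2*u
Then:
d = 1/4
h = 5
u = -4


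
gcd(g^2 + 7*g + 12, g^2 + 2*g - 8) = g + 4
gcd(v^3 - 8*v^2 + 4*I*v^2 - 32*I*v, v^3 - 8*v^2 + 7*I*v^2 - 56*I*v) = v^2 - 8*v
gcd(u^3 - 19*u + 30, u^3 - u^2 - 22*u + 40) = u^2 + 3*u - 10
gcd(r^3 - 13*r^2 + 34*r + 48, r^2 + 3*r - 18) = 1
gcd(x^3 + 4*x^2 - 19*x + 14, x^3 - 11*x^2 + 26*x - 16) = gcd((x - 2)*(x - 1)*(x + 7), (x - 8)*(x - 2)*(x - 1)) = x^2 - 3*x + 2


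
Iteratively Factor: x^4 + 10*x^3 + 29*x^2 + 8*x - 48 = (x + 4)*(x^3 + 6*x^2 + 5*x - 12) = (x - 1)*(x + 4)*(x^2 + 7*x + 12) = (x - 1)*(x + 4)^2*(x + 3)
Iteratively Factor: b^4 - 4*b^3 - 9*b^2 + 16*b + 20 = (b - 2)*(b^3 - 2*b^2 - 13*b - 10) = (b - 2)*(b + 2)*(b^2 - 4*b - 5) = (b - 5)*(b - 2)*(b + 2)*(b + 1)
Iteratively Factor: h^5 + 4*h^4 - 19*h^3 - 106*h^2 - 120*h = (h)*(h^4 + 4*h^3 - 19*h^2 - 106*h - 120) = h*(h + 3)*(h^3 + h^2 - 22*h - 40) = h*(h + 3)*(h + 4)*(h^2 - 3*h - 10) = h*(h - 5)*(h + 3)*(h + 4)*(h + 2)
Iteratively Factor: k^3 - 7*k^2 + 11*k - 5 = (k - 1)*(k^2 - 6*k + 5) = (k - 5)*(k - 1)*(k - 1)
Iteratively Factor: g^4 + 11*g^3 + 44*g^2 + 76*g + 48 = (g + 2)*(g^3 + 9*g^2 + 26*g + 24) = (g + 2)*(g + 3)*(g^2 + 6*g + 8) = (g + 2)*(g + 3)*(g + 4)*(g + 2)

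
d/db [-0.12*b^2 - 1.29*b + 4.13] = -0.24*b - 1.29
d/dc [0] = 0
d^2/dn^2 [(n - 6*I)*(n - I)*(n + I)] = 6*n - 12*I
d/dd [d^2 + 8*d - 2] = 2*d + 8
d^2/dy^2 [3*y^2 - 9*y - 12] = 6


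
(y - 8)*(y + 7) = y^2 - y - 56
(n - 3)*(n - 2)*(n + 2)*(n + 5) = n^4 + 2*n^3 - 19*n^2 - 8*n + 60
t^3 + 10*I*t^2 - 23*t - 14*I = (t + I)*(t + 2*I)*(t + 7*I)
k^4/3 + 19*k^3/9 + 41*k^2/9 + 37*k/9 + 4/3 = (k/3 + 1/3)*(k + 1)*(k + 4/3)*(k + 3)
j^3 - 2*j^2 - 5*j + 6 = (j - 3)*(j - 1)*(j + 2)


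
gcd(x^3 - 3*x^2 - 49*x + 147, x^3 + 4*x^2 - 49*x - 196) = x^2 - 49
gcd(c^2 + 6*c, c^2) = c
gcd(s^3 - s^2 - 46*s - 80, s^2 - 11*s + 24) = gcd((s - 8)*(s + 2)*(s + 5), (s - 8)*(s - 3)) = s - 8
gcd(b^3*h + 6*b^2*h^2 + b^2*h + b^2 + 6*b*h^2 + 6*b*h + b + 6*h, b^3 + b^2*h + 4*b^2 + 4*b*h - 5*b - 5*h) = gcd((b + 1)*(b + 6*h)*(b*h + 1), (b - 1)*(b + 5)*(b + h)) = 1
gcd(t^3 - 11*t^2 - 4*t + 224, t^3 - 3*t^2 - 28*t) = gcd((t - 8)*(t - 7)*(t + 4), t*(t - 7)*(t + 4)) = t^2 - 3*t - 28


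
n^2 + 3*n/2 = n*(n + 3/2)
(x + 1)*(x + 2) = x^2 + 3*x + 2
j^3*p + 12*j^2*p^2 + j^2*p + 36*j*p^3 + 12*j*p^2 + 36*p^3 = (j + 6*p)^2*(j*p + p)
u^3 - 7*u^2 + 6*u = u*(u - 6)*(u - 1)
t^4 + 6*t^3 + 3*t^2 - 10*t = t*(t - 1)*(t + 2)*(t + 5)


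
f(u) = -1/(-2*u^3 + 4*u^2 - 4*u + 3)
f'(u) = -(6*u^2 - 8*u + 4)/(-2*u^3 + 4*u^2 - 4*u + 3)^2 = 2*(-3*u^2 + 4*u - 2)/(2*u^3 - 4*u^2 + 4*u - 3)^2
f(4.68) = 0.01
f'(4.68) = -0.01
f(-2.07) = -0.02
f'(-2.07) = -0.02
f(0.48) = -0.56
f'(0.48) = -0.49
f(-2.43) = -0.02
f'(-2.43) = -0.01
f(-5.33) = -0.00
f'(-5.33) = -0.00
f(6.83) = 0.00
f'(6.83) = -0.00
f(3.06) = 0.03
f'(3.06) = -0.04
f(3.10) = 0.03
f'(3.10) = -0.04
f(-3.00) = -0.00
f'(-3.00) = -0.00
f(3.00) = 0.04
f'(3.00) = -0.05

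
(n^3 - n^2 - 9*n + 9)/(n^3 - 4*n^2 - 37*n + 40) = (n^2 - 9)/(n^2 - 3*n - 40)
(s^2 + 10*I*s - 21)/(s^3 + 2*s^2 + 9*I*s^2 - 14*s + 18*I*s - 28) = (s + 3*I)/(s^2 + 2*s*(1 + I) + 4*I)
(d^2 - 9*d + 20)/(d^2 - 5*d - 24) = (-d^2 + 9*d - 20)/(-d^2 + 5*d + 24)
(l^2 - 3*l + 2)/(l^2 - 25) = (l^2 - 3*l + 2)/(l^2 - 25)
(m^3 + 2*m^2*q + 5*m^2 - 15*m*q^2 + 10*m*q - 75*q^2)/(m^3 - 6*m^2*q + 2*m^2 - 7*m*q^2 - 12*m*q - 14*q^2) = (-m^3 - 2*m^2*q - 5*m^2 + 15*m*q^2 - 10*m*q + 75*q^2)/(-m^3 + 6*m^2*q - 2*m^2 + 7*m*q^2 + 12*m*q + 14*q^2)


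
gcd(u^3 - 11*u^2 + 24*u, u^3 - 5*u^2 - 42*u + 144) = u^2 - 11*u + 24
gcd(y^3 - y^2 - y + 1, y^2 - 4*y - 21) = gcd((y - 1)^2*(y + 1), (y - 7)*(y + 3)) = 1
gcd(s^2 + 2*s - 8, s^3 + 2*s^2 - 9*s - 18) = 1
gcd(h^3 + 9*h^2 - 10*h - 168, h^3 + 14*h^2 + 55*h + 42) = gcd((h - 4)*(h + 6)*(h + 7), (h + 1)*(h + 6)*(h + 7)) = h^2 + 13*h + 42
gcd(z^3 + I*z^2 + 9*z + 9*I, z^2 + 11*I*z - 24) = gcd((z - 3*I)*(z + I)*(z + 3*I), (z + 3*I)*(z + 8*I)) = z + 3*I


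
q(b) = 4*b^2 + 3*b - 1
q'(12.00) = 99.00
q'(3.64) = 32.12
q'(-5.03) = -37.24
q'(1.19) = 12.52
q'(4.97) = 42.76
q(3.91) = 71.88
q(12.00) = 611.00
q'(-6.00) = -45.00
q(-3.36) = 34.08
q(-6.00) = 125.00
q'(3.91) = 34.28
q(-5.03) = 85.11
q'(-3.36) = -23.88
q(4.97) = 112.71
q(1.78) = 17.01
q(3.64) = 62.92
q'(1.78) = 17.24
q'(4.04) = 35.32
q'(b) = 8*b + 3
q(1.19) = 8.23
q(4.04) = 76.41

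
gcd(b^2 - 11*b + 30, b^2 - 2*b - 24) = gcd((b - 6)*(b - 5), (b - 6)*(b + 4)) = b - 6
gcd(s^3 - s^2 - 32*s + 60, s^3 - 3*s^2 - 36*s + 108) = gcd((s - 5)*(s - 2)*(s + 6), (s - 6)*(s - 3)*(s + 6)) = s + 6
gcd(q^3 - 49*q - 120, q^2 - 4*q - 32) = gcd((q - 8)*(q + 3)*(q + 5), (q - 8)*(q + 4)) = q - 8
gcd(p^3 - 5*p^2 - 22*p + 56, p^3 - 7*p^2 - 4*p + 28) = p^2 - 9*p + 14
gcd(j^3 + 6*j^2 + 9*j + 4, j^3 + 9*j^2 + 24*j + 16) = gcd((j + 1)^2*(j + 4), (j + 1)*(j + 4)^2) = j^2 + 5*j + 4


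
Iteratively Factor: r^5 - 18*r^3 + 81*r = (r + 3)*(r^4 - 3*r^3 - 9*r^2 + 27*r) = (r - 3)*(r + 3)*(r^3 - 9*r) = (r - 3)^2*(r + 3)*(r^2 + 3*r) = (r - 3)^2*(r + 3)^2*(r)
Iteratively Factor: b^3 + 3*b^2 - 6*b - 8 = (b + 4)*(b^2 - b - 2) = (b - 2)*(b + 4)*(b + 1)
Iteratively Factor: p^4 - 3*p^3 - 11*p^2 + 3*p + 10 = (p - 5)*(p^3 + 2*p^2 - p - 2) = (p - 5)*(p + 2)*(p^2 - 1) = (p - 5)*(p - 1)*(p + 2)*(p + 1)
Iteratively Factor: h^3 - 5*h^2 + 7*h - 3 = (h - 1)*(h^2 - 4*h + 3) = (h - 1)^2*(h - 3)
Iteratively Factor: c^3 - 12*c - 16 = (c + 2)*(c^2 - 2*c - 8) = (c + 2)^2*(c - 4)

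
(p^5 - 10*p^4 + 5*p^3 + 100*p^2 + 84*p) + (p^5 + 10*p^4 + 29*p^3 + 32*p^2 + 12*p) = 2*p^5 + 34*p^3 + 132*p^2 + 96*p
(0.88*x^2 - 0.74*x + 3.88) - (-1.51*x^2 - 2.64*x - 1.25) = 2.39*x^2 + 1.9*x + 5.13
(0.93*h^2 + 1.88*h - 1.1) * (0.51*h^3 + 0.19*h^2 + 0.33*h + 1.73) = 0.4743*h^5 + 1.1355*h^4 + 0.1031*h^3 + 2.0203*h^2 + 2.8894*h - 1.903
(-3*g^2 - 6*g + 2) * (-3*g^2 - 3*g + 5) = 9*g^4 + 27*g^3 - 3*g^2 - 36*g + 10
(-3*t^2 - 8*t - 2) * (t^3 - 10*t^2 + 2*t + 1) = -3*t^5 + 22*t^4 + 72*t^3 + t^2 - 12*t - 2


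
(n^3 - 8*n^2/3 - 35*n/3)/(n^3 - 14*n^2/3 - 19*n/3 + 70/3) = n/(n - 2)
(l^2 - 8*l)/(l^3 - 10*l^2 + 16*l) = 1/(l - 2)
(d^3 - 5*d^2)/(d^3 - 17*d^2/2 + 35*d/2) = 2*d/(2*d - 7)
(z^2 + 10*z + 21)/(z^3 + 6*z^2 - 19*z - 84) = 1/(z - 4)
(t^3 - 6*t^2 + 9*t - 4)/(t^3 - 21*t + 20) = (t - 1)/(t + 5)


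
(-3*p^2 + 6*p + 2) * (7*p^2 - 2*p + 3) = -21*p^4 + 48*p^3 - 7*p^2 + 14*p + 6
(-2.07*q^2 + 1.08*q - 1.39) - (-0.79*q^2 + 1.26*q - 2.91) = -1.28*q^2 - 0.18*q + 1.52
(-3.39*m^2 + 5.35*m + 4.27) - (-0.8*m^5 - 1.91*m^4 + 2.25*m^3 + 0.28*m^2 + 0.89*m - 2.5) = 0.8*m^5 + 1.91*m^4 - 2.25*m^3 - 3.67*m^2 + 4.46*m + 6.77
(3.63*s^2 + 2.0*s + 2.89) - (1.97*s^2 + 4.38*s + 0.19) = 1.66*s^2 - 2.38*s + 2.7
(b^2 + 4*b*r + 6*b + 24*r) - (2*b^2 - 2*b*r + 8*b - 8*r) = -b^2 + 6*b*r - 2*b + 32*r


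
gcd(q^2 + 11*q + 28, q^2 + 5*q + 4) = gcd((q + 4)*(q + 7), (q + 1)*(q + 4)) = q + 4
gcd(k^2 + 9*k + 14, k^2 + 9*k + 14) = k^2 + 9*k + 14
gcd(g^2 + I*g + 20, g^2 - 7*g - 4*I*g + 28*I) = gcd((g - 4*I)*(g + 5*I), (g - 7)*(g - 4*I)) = g - 4*I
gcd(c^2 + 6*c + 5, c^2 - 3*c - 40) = c + 5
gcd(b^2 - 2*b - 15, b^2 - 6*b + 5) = b - 5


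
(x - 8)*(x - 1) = x^2 - 9*x + 8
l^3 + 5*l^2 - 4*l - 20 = (l - 2)*(l + 2)*(l + 5)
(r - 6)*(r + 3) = r^2 - 3*r - 18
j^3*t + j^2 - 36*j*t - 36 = (j - 6)*(j + 6)*(j*t + 1)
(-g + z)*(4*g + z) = -4*g^2 + 3*g*z + z^2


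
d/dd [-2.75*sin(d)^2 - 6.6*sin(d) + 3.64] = -(5.5*sin(d) + 6.6)*cos(d)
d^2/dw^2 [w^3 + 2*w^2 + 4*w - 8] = 6*w + 4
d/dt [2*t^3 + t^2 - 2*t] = 6*t^2 + 2*t - 2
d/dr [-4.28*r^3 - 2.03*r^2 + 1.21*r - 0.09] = -12.84*r^2 - 4.06*r + 1.21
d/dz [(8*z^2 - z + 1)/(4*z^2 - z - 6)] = (-4*z^2 - 104*z + 7)/(16*z^4 - 8*z^3 - 47*z^2 + 12*z + 36)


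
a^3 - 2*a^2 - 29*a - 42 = (a - 7)*(a + 2)*(a + 3)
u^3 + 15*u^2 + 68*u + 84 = (u + 2)*(u + 6)*(u + 7)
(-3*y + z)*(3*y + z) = -9*y^2 + z^2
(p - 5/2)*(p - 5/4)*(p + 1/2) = p^3 - 13*p^2/4 + 5*p/4 + 25/16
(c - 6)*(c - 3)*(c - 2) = c^3 - 11*c^2 + 36*c - 36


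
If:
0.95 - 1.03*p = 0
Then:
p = 0.92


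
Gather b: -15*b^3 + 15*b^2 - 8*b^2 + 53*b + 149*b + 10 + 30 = -15*b^3 + 7*b^2 + 202*b + 40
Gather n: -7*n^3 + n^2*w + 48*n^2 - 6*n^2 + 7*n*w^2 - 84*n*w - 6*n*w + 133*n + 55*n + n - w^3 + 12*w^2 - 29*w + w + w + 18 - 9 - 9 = -7*n^3 + n^2*(w + 42) + n*(7*w^2 - 90*w + 189) - w^3 + 12*w^2 - 27*w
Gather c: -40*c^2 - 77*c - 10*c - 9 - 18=-40*c^2 - 87*c - 27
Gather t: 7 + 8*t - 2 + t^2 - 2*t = t^2 + 6*t + 5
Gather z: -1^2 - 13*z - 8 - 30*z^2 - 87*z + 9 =-30*z^2 - 100*z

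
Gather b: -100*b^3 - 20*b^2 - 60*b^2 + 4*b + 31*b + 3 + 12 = -100*b^3 - 80*b^2 + 35*b + 15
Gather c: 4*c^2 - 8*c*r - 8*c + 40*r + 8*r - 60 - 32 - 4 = 4*c^2 + c*(-8*r - 8) + 48*r - 96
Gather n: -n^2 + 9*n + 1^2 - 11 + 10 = -n^2 + 9*n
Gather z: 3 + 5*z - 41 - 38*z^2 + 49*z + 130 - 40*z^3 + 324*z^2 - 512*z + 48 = -40*z^3 + 286*z^2 - 458*z + 140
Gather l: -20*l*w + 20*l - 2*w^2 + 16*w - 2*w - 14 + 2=l*(20 - 20*w) - 2*w^2 + 14*w - 12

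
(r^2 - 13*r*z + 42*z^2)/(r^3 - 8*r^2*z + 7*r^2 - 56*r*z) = (r^2 - 13*r*z + 42*z^2)/(r*(r^2 - 8*r*z + 7*r - 56*z))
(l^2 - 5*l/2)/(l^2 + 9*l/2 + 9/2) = l*(2*l - 5)/(2*l^2 + 9*l + 9)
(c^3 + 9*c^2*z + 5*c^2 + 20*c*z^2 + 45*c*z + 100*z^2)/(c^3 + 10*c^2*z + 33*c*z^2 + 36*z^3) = (c^2 + 5*c*z + 5*c + 25*z)/(c^2 + 6*c*z + 9*z^2)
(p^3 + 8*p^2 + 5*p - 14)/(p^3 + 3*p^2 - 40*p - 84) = (p - 1)/(p - 6)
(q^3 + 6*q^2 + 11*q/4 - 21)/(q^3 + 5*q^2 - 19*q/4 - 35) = (2*q - 3)/(2*q - 5)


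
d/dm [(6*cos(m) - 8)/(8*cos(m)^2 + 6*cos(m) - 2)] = (12*cos(m)^2 - 32*cos(m) - 9)*sin(m)/((cos(m) + 1)^2*(4*cos(m) - 1)^2)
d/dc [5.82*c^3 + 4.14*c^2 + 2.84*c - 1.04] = 17.46*c^2 + 8.28*c + 2.84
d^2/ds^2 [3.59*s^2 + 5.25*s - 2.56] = 7.18000000000000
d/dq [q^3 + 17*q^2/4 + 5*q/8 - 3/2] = 3*q^2 + 17*q/2 + 5/8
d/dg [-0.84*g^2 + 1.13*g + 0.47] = 1.13 - 1.68*g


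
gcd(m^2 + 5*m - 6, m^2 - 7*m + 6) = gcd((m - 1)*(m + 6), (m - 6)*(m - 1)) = m - 1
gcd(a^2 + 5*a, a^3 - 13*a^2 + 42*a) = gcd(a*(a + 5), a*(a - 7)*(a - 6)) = a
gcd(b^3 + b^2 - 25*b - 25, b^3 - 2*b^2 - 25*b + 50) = b^2 - 25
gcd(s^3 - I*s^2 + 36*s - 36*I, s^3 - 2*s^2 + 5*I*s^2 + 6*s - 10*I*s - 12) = s^2 + 5*I*s + 6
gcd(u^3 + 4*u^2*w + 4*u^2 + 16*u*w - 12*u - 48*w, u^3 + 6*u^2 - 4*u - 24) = u^2 + 4*u - 12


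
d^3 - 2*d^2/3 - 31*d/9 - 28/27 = (d - 7/3)*(d + 1/3)*(d + 4/3)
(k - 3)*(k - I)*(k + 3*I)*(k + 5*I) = k^4 - 3*k^3 + 7*I*k^3 - 7*k^2 - 21*I*k^2 + 21*k + 15*I*k - 45*I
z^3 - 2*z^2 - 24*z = z*(z - 6)*(z + 4)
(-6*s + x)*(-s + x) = 6*s^2 - 7*s*x + x^2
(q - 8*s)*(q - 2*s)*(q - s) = q^3 - 11*q^2*s + 26*q*s^2 - 16*s^3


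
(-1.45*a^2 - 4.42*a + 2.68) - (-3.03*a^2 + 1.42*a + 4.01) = 1.58*a^2 - 5.84*a - 1.33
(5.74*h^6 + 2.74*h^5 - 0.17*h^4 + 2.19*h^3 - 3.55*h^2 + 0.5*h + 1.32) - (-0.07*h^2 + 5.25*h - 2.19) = 5.74*h^6 + 2.74*h^5 - 0.17*h^4 + 2.19*h^3 - 3.48*h^2 - 4.75*h + 3.51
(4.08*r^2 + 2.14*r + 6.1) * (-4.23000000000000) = -17.2584*r^2 - 9.0522*r - 25.803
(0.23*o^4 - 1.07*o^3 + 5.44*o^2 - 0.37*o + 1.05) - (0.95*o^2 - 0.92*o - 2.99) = 0.23*o^4 - 1.07*o^3 + 4.49*o^2 + 0.55*o + 4.04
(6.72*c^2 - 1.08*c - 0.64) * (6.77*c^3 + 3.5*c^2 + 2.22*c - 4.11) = 45.4944*c^5 + 16.2084*c^4 + 6.8056*c^3 - 32.2568*c^2 + 3.018*c + 2.6304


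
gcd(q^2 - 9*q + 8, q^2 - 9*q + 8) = q^2 - 9*q + 8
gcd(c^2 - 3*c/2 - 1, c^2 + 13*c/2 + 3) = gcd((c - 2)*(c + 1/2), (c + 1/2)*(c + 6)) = c + 1/2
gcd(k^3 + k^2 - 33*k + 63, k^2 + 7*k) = k + 7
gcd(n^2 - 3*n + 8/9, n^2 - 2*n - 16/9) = n - 8/3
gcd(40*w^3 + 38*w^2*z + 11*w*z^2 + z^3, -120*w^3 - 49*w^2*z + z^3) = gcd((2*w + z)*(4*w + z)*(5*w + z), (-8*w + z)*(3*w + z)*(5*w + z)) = 5*w + z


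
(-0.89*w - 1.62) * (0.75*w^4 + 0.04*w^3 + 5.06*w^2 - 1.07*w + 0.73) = -0.6675*w^5 - 1.2506*w^4 - 4.5682*w^3 - 7.2449*w^2 + 1.0837*w - 1.1826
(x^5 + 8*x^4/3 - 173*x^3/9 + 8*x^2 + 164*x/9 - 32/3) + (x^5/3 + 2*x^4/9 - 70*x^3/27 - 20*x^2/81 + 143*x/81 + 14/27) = 4*x^5/3 + 26*x^4/9 - 589*x^3/27 + 628*x^2/81 + 1619*x/81 - 274/27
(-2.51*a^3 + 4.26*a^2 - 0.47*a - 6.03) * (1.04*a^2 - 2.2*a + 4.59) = -2.6104*a^5 + 9.9524*a^4 - 21.3817*a^3 + 14.3162*a^2 + 11.1087*a - 27.6777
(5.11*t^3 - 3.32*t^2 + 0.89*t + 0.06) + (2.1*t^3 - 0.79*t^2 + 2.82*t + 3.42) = 7.21*t^3 - 4.11*t^2 + 3.71*t + 3.48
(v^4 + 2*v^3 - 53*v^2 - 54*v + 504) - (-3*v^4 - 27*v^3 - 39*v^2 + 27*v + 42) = 4*v^4 + 29*v^3 - 14*v^2 - 81*v + 462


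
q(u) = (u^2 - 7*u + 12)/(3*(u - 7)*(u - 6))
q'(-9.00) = -0.00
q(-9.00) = 0.22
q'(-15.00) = 0.00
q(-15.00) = 0.25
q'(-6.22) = -0.01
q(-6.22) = 0.19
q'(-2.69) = -0.02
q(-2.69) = 0.15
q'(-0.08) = -0.03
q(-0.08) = 0.10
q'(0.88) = -0.03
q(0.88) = 0.07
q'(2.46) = -0.03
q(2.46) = 0.02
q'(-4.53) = -0.01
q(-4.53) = 0.18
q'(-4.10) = -0.01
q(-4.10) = 0.17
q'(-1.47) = -0.02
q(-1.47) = 0.13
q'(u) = (2*u - 7)/(3*(u - 7)*(u - 6)) - (u^2 - 7*u + 12)/(3*(u - 7)*(u - 6)^2) - (u^2 - 7*u + 12)/(3*(u - 7)^2*(u - 6)) = 2*(-u^2 + 10*u - 23)/(u^4 - 26*u^3 + 253*u^2 - 1092*u + 1764)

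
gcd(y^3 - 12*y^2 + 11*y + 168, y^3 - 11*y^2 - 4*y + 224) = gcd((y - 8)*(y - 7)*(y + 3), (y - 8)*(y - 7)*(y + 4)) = y^2 - 15*y + 56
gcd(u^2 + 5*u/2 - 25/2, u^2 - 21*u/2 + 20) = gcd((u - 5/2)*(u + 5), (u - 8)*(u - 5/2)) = u - 5/2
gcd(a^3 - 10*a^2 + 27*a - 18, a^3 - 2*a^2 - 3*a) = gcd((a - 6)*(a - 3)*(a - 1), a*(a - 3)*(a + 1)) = a - 3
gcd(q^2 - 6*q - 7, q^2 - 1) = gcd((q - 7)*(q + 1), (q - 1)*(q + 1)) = q + 1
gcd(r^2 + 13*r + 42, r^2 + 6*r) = r + 6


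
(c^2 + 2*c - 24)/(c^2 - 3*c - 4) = (c + 6)/(c + 1)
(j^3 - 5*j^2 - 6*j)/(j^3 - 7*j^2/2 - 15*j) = 2*(j + 1)/(2*j + 5)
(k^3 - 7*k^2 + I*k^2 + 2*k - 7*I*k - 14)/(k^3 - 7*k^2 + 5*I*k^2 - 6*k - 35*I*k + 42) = (k - I)/(k + 3*I)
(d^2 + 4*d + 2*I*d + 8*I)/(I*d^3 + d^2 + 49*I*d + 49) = (-I*d^2 + d*(2 - 4*I) + 8)/(d^3 - I*d^2 + 49*d - 49*I)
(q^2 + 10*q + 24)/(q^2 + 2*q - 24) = (q + 4)/(q - 4)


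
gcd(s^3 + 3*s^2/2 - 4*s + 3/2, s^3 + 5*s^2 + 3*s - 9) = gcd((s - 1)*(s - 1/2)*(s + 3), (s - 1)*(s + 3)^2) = s^2 + 2*s - 3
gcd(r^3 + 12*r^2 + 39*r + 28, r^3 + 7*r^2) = r + 7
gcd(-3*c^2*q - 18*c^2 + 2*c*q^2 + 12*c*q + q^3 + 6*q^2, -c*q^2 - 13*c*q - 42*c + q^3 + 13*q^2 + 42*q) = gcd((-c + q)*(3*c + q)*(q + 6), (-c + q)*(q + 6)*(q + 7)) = -c*q - 6*c + q^2 + 6*q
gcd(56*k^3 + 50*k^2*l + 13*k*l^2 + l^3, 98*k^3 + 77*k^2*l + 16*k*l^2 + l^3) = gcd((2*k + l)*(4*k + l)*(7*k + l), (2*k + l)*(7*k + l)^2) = 14*k^2 + 9*k*l + l^2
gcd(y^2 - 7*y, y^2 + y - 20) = 1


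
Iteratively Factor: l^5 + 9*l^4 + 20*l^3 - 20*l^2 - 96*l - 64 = (l + 4)*(l^4 + 5*l^3 - 20*l - 16) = (l + 2)*(l + 4)*(l^3 + 3*l^2 - 6*l - 8) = (l + 1)*(l + 2)*(l + 4)*(l^2 + 2*l - 8) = (l - 2)*(l + 1)*(l + 2)*(l + 4)*(l + 4)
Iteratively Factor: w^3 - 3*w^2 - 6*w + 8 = (w + 2)*(w^2 - 5*w + 4) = (w - 1)*(w + 2)*(w - 4)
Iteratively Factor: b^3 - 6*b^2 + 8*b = (b)*(b^2 - 6*b + 8) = b*(b - 2)*(b - 4)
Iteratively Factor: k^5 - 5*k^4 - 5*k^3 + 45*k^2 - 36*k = (k + 3)*(k^4 - 8*k^3 + 19*k^2 - 12*k) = (k - 1)*(k + 3)*(k^3 - 7*k^2 + 12*k) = (k - 4)*(k - 1)*(k + 3)*(k^2 - 3*k) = (k - 4)*(k - 3)*(k - 1)*(k + 3)*(k)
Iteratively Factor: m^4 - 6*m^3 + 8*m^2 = (m - 4)*(m^3 - 2*m^2) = m*(m - 4)*(m^2 - 2*m) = m*(m - 4)*(m - 2)*(m)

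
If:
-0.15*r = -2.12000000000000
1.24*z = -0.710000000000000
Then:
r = 14.13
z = -0.57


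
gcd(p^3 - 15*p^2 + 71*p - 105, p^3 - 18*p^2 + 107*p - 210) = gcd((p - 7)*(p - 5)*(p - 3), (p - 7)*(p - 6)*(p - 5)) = p^2 - 12*p + 35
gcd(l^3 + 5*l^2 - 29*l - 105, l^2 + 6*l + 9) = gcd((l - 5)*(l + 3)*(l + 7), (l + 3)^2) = l + 3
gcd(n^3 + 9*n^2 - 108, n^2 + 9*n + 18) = n + 6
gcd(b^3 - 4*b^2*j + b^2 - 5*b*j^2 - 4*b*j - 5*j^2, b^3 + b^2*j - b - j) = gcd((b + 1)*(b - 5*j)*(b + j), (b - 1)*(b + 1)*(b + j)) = b^2 + b*j + b + j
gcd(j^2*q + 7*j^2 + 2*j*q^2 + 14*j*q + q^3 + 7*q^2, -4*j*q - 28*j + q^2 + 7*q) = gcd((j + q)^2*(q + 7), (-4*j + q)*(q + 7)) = q + 7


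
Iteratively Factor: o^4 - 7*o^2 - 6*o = (o)*(o^3 - 7*o - 6) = o*(o + 2)*(o^2 - 2*o - 3) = o*(o + 1)*(o + 2)*(o - 3)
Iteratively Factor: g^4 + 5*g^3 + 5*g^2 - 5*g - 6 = (g + 3)*(g^3 + 2*g^2 - g - 2) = (g - 1)*(g + 3)*(g^2 + 3*g + 2) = (g - 1)*(g + 1)*(g + 3)*(g + 2)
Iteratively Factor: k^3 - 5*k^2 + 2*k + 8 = (k - 4)*(k^2 - k - 2) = (k - 4)*(k - 2)*(k + 1)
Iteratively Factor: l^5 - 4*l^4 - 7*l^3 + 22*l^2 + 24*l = (l + 2)*(l^4 - 6*l^3 + 5*l^2 + 12*l) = l*(l + 2)*(l^3 - 6*l^2 + 5*l + 12) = l*(l + 1)*(l + 2)*(l^2 - 7*l + 12) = l*(l - 3)*(l + 1)*(l + 2)*(l - 4)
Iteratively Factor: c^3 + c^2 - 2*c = (c + 2)*(c^2 - c) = c*(c + 2)*(c - 1)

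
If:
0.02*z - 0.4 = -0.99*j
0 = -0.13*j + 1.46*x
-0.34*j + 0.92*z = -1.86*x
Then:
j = 0.40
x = 0.04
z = 0.08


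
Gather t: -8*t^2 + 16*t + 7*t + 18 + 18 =-8*t^2 + 23*t + 36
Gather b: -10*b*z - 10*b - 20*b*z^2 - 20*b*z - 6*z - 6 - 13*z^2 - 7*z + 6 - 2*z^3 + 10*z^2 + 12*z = b*(-20*z^2 - 30*z - 10) - 2*z^3 - 3*z^2 - z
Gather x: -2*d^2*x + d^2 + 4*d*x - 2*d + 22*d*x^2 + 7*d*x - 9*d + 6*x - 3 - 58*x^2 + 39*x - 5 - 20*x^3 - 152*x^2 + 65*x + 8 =d^2 - 11*d - 20*x^3 + x^2*(22*d - 210) + x*(-2*d^2 + 11*d + 110)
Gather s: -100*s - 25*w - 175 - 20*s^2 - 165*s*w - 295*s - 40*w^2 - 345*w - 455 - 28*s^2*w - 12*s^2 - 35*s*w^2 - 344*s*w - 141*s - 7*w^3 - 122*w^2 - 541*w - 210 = s^2*(-28*w - 32) + s*(-35*w^2 - 509*w - 536) - 7*w^3 - 162*w^2 - 911*w - 840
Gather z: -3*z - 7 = -3*z - 7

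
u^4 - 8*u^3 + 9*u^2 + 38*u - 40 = (u - 5)*(u - 4)*(u - 1)*(u + 2)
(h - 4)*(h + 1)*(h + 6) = h^3 + 3*h^2 - 22*h - 24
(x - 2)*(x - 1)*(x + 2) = x^3 - x^2 - 4*x + 4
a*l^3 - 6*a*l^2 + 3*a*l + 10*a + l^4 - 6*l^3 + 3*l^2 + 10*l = (a + l)*(l - 5)*(l - 2)*(l + 1)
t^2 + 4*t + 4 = (t + 2)^2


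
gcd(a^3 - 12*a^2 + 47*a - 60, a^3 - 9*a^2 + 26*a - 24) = a^2 - 7*a + 12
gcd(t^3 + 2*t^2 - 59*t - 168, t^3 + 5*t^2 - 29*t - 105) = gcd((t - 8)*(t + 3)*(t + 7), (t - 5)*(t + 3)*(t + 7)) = t^2 + 10*t + 21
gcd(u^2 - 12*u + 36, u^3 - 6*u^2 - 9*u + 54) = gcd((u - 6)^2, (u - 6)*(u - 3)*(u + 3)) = u - 6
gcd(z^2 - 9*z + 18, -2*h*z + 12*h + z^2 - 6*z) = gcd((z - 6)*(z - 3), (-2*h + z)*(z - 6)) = z - 6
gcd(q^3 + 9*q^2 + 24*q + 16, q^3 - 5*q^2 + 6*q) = 1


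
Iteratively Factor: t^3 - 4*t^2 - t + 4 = (t + 1)*(t^2 - 5*t + 4) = (t - 1)*(t + 1)*(t - 4)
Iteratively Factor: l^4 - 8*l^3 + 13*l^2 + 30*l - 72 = (l - 4)*(l^3 - 4*l^2 - 3*l + 18) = (l - 4)*(l - 3)*(l^2 - l - 6) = (l - 4)*(l - 3)^2*(l + 2)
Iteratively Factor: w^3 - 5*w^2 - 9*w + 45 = (w - 3)*(w^2 - 2*w - 15) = (w - 3)*(w + 3)*(w - 5)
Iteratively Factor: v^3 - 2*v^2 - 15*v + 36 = (v - 3)*(v^2 + v - 12) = (v - 3)*(v + 4)*(v - 3)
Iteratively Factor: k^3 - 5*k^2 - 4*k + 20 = (k - 2)*(k^2 - 3*k - 10) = (k - 5)*(k - 2)*(k + 2)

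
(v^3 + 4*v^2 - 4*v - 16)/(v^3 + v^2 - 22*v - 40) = (v - 2)/(v - 5)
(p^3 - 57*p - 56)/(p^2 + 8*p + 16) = (p^3 - 57*p - 56)/(p^2 + 8*p + 16)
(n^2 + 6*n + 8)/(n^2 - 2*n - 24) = (n + 2)/(n - 6)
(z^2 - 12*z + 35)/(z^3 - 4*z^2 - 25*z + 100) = (z - 7)/(z^2 + z - 20)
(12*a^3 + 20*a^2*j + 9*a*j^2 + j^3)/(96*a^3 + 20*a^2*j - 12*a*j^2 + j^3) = (6*a^2 + 7*a*j + j^2)/(48*a^2 - 14*a*j + j^2)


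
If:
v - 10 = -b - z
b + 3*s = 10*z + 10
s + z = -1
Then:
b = 13*z + 13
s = -z - 1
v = -14*z - 3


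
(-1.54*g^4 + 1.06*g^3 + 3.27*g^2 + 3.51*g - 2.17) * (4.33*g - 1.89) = -6.6682*g^5 + 7.5004*g^4 + 12.1557*g^3 + 9.018*g^2 - 16.03*g + 4.1013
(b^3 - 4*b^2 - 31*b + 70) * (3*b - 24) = 3*b^4 - 36*b^3 + 3*b^2 + 954*b - 1680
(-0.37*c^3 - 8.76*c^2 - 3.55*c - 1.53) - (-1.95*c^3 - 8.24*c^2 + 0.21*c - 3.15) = 1.58*c^3 - 0.52*c^2 - 3.76*c + 1.62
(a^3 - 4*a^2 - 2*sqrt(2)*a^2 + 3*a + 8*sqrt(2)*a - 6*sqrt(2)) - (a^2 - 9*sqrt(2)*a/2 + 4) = a^3 - 5*a^2 - 2*sqrt(2)*a^2 + 3*a + 25*sqrt(2)*a/2 - 6*sqrt(2) - 4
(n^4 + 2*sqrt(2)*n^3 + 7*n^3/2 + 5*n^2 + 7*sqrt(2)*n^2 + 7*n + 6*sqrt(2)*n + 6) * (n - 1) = n^5 + 5*n^4/2 + 2*sqrt(2)*n^4 + 3*n^3/2 + 5*sqrt(2)*n^3 - sqrt(2)*n^2 + 2*n^2 - 6*sqrt(2)*n - n - 6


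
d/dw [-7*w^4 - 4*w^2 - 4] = -28*w^3 - 8*w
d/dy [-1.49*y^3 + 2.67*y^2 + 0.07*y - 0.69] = -4.47*y^2 + 5.34*y + 0.07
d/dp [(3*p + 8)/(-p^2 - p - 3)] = (-3*p^2 - 3*p + (2*p + 1)*(3*p + 8) - 9)/(p^2 + p + 3)^2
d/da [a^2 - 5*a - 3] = 2*a - 5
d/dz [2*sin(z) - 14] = 2*cos(z)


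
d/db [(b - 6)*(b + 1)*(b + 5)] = 3*b^2 - 31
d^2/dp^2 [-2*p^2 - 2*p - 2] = -4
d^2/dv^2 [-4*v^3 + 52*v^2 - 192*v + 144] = 104 - 24*v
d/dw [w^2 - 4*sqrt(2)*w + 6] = 2*w - 4*sqrt(2)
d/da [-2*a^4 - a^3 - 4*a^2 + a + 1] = -8*a^3 - 3*a^2 - 8*a + 1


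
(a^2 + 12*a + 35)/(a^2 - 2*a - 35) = (a + 7)/(a - 7)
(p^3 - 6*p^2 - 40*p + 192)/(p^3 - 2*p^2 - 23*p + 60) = (p^2 - 2*p - 48)/(p^2 + 2*p - 15)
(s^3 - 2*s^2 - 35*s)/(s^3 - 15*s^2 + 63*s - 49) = s*(s + 5)/(s^2 - 8*s + 7)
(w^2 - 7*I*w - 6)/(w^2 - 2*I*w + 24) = (w - I)/(w + 4*I)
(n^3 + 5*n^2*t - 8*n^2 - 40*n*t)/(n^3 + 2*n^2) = (n^2 + 5*n*t - 8*n - 40*t)/(n*(n + 2))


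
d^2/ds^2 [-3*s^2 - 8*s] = -6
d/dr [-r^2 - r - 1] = -2*r - 1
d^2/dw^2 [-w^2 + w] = -2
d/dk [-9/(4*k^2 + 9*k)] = 9*(8*k + 9)/(k^2*(4*k + 9)^2)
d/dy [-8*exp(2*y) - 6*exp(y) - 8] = (-16*exp(y) - 6)*exp(y)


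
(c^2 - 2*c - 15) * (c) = c^3 - 2*c^2 - 15*c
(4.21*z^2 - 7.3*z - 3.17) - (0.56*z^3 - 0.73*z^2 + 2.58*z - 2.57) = -0.56*z^3 + 4.94*z^2 - 9.88*z - 0.6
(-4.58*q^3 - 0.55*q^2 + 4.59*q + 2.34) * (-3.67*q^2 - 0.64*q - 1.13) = 16.8086*q^5 + 4.9497*q^4 - 11.3179*q^3 - 10.9039*q^2 - 6.6843*q - 2.6442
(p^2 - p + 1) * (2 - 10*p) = -10*p^3 + 12*p^2 - 12*p + 2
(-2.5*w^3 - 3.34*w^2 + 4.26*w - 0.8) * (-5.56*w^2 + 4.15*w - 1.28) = 13.9*w^5 + 8.1954*w^4 - 34.3466*w^3 + 26.4022*w^2 - 8.7728*w + 1.024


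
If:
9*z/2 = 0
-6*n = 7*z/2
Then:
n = 0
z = 0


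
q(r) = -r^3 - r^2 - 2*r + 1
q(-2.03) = 9.30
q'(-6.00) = -98.00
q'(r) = -3*r^2 - 2*r - 2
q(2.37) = -22.67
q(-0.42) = 1.74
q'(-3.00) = -23.00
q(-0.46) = 1.81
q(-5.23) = 127.16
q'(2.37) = -23.59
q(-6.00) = 193.00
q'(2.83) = -31.69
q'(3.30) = -41.27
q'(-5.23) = -73.60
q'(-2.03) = -10.30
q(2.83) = -35.33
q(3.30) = -52.43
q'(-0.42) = -1.69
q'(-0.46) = -1.71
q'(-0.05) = -1.91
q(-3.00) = 25.00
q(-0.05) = 1.10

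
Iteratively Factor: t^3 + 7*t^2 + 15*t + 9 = (t + 3)*(t^2 + 4*t + 3) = (t + 1)*(t + 3)*(t + 3)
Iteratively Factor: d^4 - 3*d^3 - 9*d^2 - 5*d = (d - 5)*(d^3 + 2*d^2 + d) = (d - 5)*(d + 1)*(d^2 + d) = d*(d - 5)*(d + 1)*(d + 1)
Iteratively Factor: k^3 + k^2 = (k)*(k^2 + k) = k*(k + 1)*(k)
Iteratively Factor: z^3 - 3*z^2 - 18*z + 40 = (z - 2)*(z^2 - z - 20) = (z - 2)*(z + 4)*(z - 5)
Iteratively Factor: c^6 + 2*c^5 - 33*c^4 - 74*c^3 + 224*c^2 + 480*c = (c - 5)*(c^5 + 7*c^4 + 2*c^3 - 64*c^2 - 96*c) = (c - 5)*(c + 2)*(c^4 + 5*c^3 - 8*c^2 - 48*c) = c*(c - 5)*(c + 2)*(c^3 + 5*c^2 - 8*c - 48) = c*(c - 5)*(c + 2)*(c + 4)*(c^2 + c - 12) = c*(c - 5)*(c + 2)*(c + 4)^2*(c - 3)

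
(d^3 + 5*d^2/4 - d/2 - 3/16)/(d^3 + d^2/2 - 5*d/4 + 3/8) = (4*d + 1)/(2*(2*d - 1))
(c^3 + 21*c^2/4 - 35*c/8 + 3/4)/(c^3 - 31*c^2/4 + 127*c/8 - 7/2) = (2*c^2 + 11*c - 6)/(2*c^2 - 15*c + 28)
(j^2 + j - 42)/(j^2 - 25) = (j^2 + j - 42)/(j^2 - 25)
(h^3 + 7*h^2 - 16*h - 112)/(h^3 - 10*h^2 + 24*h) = (h^2 + 11*h + 28)/(h*(h - 6))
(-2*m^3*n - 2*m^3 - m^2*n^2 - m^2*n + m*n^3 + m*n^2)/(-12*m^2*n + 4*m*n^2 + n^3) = m*(m*n + m + n^2 + n)/(n*(6*m + n))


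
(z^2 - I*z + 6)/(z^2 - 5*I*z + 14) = (z - 3*I)/(z - 7*I)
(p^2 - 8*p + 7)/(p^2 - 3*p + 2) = (p - 7)/(p - 2)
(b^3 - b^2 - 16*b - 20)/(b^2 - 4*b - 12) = (b^2 - 3*b - 10)/(b - 6)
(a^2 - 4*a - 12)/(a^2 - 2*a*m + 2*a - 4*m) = (a - 6)/(a - 2*m)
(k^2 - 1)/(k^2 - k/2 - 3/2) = 2*(k - 1)/(2*k - 3)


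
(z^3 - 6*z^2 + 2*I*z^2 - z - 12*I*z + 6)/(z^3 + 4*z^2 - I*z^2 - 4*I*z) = (z^3 + 2*z^2*(-3 + I) - z*(1 + 12*I) + 6)/(z*(z^2 + z*(4 - I) - 4*I))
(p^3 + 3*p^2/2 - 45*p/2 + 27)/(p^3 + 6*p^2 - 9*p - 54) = (p - 3/2)/(p + 3)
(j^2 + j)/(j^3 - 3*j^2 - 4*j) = 1/(j - 4)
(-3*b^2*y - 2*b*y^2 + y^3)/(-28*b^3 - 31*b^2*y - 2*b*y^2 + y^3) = y*(-3*b + y)/(-28*b^2 - 3*b*y + y^2)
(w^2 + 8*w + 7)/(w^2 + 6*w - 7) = (w + 1)/(w - 1)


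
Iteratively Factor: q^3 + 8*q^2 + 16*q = (q + 4)*(q^2 + 4*q) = (q + 4)^2*(q)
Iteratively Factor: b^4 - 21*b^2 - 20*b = (b)*(b^3 - 21*b - 20) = b*(b + 4)*(b^2 - 4*b - 5) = b*(b - 5)*(b + 4)*(b + 1)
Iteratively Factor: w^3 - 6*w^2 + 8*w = (w - 4)*(w^2 - 2*w) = (w - 4)*(w - 2)*(w)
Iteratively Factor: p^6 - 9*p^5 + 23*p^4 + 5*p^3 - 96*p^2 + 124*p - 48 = (p - 4)*(p^5 - 5*p^4 + 3*p^3 + 17*p^2 - 28*p + 12) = (p - 4)*(p - 1)*(p^4 - 4*p^3 - p^2 + 16*p - 12) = (p - 4)*(p - 1)*(p + 2)*(p^3 - 6*p^2 + 11*p - 6) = (p - 4)*(p - 3)*(p - 1)*(p + 2)*(p^2 - 3*p + 2) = (p - 4)*(p - 3)*(p - 2)*(p - 1)*(p + 2)*(p - 1)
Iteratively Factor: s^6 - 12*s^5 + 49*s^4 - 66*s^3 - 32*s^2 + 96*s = (s - 3)*(s^5 - 9*s^4 + 22*s^3 - 32*s) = (s - 4)*(s - 3)*(s^4 - 5*s^3 + 2*s^2 + 8*s) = (s - 4)*(s - 3)*(s + 1)*(s^3 - 6*s^2 + 8*s) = (s - 4)^2*(s - 3)*(s + 1)*(s^2 - 2*s) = s*(s - 4)^2*(s - 3)*(s + 1)*(s - 2)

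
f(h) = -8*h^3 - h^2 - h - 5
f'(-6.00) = -853.00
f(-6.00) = 1693.00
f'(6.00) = -877.00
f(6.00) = -1775.00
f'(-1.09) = -27.33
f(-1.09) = 5.26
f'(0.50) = -8.00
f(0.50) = -6.75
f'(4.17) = -426.67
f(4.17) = -606.65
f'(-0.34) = -3.09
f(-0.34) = -4.46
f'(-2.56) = -153.17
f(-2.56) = 125.22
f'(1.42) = -52.23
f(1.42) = -31.34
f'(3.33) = -273.79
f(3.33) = -314.83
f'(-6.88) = -1123.27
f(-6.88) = 2559.83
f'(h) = -24*h^2 - 2*h - 1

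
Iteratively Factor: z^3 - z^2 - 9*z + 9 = (z + 3)*(z^2 - 4*z + 3) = (z - 3)*(z + 3)*(z - 1)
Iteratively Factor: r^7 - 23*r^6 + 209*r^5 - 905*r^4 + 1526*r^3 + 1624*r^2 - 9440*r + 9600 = (r - 4)*(r^6 - 19*r^5 + 133*r^4 - 373*r^3 + 34*r^2 + 1760*r - 2400) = (r - 4)^2*(r^5 - 15*r^4 + 73*r^3 - 81*r^2 - 290*r + 600) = (r - 4)^3*(r^4 - 11*r^3 + 29*r^2 + 35*r - 150) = (r - 5)*(r - 4)^3*(r^3 - 6*r^2 - r + 30) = (r - 5)^2*(r - 4)^3*(r^2 - r - 6) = (r - 5)^2*(r - 4)^3*(r + 2)*(r - 3)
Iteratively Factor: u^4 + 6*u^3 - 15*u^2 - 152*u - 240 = (u + 4)*(u^3 + 2*u^2 - 23*u - 60) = (u - 5)*(u + 4)*(u^2 + 7*u + 12) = (u - 5)*(u + 4)^2*(u + 3)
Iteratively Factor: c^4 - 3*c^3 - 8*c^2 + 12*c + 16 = (c + 2)*(c^3 - 5*c^2 + 2*c + 8) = (c - 2)*(c + 2)*(c^2 - 3*c - 4) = (c - 2)*(c + 1)*(c + 2)*(c - 4)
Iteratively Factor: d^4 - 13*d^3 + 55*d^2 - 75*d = (d)*(d^3 - 13*d^2 + 55*d - 75) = d*(d - 5)*(d^2 - 8*d + 15) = d*(d - 5)*(d - 3)*(d - 5)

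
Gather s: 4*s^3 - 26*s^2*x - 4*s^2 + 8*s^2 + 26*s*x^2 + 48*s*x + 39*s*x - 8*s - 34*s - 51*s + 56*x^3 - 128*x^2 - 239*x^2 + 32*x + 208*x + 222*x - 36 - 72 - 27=4*s^3 + s^2*(4 - 26*x) + s*(26*x^2 + 87*x - 93) + 56*x^3 - 367*x^2 + 462*x - 135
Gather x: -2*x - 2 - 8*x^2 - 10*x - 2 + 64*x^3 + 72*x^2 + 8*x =64*x^3 + 64*x^2 - 4*x - 4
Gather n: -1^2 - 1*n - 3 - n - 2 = -2*n - 6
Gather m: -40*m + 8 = 8 - 40*m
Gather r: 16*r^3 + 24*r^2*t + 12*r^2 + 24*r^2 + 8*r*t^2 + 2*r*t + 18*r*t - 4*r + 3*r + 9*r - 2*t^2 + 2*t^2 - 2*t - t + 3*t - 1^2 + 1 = 16*r^3 + r^2*(24*t + 36) + r*(8*t^2 + 20*t + 8)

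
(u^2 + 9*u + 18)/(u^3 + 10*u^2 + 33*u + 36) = (u + 6)/(u^2 + 7*u + 12)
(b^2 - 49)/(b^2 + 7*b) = (b - 7)/b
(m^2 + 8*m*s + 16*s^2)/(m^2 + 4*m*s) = (m + 4*s)/m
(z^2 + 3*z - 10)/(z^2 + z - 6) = (z + 5)/(z + 3)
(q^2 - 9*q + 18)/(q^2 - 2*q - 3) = (q - 6)/(q + 1)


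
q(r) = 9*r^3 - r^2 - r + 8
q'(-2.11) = 123.43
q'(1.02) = 25.05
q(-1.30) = -12.16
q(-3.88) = -528.87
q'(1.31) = 42.71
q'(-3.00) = 248.00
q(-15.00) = -30577.00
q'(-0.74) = 15.27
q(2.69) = 173.26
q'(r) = 27*r^2 - 2*r - 1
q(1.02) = 15.49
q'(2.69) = 188.99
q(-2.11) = -78.89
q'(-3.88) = 413.23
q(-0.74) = 4.55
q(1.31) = 25.21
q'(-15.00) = 6104.00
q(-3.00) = -241.00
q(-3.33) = -332.09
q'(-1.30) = 47.23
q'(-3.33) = 305.06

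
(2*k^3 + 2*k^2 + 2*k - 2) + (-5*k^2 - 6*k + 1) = 2*k^3 - 3*k^2 - 4*k - 1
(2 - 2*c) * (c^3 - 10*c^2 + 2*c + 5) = -2*c^4 + 22*c^3 - 24*c^2 - 6*c + 10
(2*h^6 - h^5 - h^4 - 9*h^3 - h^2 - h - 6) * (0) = 0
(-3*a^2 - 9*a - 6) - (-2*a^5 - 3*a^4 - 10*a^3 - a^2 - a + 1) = 2*a^5 + 3*a^4 + 10*a^3 - 2*a^2 - 8*a - 7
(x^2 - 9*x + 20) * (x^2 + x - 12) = x^4 - 8*x^3 - x^2 + 128*x - 240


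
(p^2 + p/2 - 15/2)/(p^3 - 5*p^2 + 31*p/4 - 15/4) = 2*(p + 3)/(2*p^2 - 5*p + 3)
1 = 1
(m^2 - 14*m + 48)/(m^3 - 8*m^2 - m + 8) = (m - 6)/(m^2 - 1)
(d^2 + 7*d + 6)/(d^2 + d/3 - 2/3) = 3*(d + 6)/(3*d - 2)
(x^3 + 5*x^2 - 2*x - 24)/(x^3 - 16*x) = (x^2 + x - 6)/(x*(x - 4))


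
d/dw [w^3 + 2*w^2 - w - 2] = 3*w^2 + 4*w - 1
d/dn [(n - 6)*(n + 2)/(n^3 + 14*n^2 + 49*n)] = (-n^3 + 15*n^2 + 36*n + 84)/(n^2*(n^3 + 21*n^2 + 147*n + 343))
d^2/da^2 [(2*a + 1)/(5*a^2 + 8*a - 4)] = 2*(4*(2*a + 1)*(5*a + 4)^2 - 3*(10*a + 7)*(5*a^2 + 8*a - 4))/(5*a^2 + 8*a - 4)^3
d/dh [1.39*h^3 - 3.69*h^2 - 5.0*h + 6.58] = 4.17*h^2 - 7.38*h - 5.0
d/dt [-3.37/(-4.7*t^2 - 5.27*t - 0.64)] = (-31.678*t - 17.7599)/(4.7*t^2 + 5.27*t + 0.64)^2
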